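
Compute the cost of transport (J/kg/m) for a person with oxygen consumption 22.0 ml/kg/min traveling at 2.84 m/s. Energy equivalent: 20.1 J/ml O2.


Power per kg = VO2 * 20.1 / 60
Power per kg = 22.0 * 20.1 / 60 = 7.3700 W/kg
Cost = power_per_kg / speed
Cost = 7.3700 / 2.84
Cost = 2.5951


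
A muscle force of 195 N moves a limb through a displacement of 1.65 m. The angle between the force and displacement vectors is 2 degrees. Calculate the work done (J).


W = F * d * cos(theta)
theta = 2 deg = 0.0349 rad
cos(theta) = 0.9994
W = 195 * 1.65 * 0.9994
W = 321.5540


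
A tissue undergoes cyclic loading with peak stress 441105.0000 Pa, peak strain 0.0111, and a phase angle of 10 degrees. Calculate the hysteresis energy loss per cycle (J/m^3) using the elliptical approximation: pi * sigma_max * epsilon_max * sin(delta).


E_loss = pi * sigma_max * epsilon_max * sin(delta)
delta = 10 deg = 0.1745 rad
sin(delta) = 0.1736
E_loss = pi * 441105.0000 * 0.0111 * 0.1736
E_loss = 2671.0687


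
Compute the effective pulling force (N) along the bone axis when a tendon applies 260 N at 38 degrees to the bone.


F_eff = F_tendon * cos(theta)
theta = 38 deg = 0.6632 rad
cos(theta) = 0.7880
F_eff = 260 * 0.7880
F_eff = 204.8828


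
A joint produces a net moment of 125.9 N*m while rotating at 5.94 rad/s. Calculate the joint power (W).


P = M * omega
P = 125.9 * 5.94
P = 747.8460


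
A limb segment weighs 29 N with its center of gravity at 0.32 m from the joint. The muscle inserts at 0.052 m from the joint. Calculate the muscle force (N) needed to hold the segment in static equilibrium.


F_muscle = W * d_load / d_muscle
F_muscle = 29 * 0.32 / 0.052
Numerator = 9.2800
F_muscle = 178.4615


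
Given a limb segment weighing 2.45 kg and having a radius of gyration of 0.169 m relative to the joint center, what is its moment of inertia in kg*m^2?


I = m * k^2
I = 2.45 * 0.169^2
k^2 = 0.0286
I = 0.0700


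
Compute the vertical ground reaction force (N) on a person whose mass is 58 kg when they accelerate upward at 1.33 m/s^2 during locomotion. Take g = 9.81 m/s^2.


GRF = m * (g + a)
GRF = 58 * (9.81 + 1.33)
GRF = 58 * 11.1400
GRF = 646.1200


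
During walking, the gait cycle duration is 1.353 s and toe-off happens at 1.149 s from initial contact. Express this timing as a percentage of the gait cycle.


pct = (event_time / cycle_time) * 100
pct = (1.149 / 1.353) * 100
ratio = 0.8492
pct = 84.9224


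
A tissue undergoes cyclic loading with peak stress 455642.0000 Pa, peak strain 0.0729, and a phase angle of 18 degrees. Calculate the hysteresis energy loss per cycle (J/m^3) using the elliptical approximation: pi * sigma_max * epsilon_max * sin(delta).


E_loss = pi * sigma_max * epsilon_max * sin(delta)
delta = 18 deg = 0.3142 rad
sin(delta) = 0.3090
E_loss = pi * 455642.0000 * 0.0729 * 0.3090
E_loss = 32246.5691


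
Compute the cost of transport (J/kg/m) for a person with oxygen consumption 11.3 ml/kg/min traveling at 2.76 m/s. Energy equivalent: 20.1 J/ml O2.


Power per kg = VO2 * 20.1 / 60
Power per kg = 11.3 * 20.1 / 60 = 3.7855 W/kg
Cost = power_per_kg / speed
Cost = 3.7855 / 2.76
Cost = 1.3716


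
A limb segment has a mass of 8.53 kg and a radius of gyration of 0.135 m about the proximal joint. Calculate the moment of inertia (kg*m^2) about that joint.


I = m * k^2
I = 8.53 * 0.135^2
k^2 = 0.0182
I = 0.1555


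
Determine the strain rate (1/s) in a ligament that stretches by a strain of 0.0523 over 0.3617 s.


strain_rate = delta_strain / delta_t
strain_rate = 0.0523 / 0.3617
strain_rate = 0.1446


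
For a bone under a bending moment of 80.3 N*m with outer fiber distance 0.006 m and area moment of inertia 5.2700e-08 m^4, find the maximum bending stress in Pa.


sigma = M * c / I
sigma = 80.3 * 0.006 / 5.2700e-08
M * c = 0.4818
sigma = 9.1423e+06


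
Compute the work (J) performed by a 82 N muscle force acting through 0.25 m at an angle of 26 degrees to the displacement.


W = F * d * cos(theta)
theta = 26 deg = 0.4538 rad
cos(theta) = 0.8988
W = 82 * 0.25 * 0.8988
W = 18.4253


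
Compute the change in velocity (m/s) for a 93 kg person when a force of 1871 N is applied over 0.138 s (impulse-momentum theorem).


J = F * dt = 1871 * 0.138 = 258.1980 N*s
delta_v = J / m
delta_v = 258.1980 / 93
delta_v = 2.7763


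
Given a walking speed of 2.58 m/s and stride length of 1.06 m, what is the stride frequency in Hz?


f = v / stride_length
f = 2.58 / 1.06
f = 2.4340


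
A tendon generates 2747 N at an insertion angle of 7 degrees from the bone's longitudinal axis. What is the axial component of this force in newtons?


F_eff = F_tendon * cos(theta)
theta = 7 deg = 0.1222 rad
cos(theta) = 0.9925
F_eff = 2747 * 0.9925
F_eff = 2726.5243


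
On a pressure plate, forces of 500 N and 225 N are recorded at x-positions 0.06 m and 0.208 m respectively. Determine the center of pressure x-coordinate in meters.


COP_x = (F1*x1 + F2*x2) / (F1 + F2)
COP_x = (500*0.06 + 225*0.208) / (500 + 225)
Numerator = 76.8000
Denominator = 725
COP_x = 0.1059


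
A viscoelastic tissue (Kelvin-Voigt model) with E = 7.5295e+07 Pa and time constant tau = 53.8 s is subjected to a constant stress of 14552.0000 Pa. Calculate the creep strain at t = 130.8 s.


epsilon(t) = (sigma/E) * (1 - exp(-t/tau))
sigma/E = 14552.0000 / 7.5295e+07 = 1.9327e-04
exp(-t/tau) = exp(-130.8 / 53.8) = 0.0879
epsilon = 1.9327e-04 * (1 - 0.0879)
epsilon = 1.7627e-04


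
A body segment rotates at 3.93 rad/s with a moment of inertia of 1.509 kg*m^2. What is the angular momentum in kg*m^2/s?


L = I * omega
L = 1.509 * 3.93
L = 5.9304


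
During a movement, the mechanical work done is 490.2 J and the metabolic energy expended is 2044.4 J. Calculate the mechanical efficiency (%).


eta = (W_mech / E_meta) * 100
eta = (490.2 / 2044.4) * 100
ratio = 0.2398
eta = 23.9777


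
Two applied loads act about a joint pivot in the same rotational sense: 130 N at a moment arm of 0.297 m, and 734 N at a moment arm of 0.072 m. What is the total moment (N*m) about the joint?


M = F1 * d1 + F2 * d2
M = 130 * 0.297 + 734 * 0.072
M = 38.6100 + 52.8480
M = 91.4580


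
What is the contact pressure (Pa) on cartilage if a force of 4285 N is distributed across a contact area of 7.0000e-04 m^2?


P = F / A
P = 4285 / 7.0000e-04
P = 6.1214e+06


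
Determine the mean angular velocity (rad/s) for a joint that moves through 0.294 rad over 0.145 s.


omega = delta_theta / delta_t
omega = 0.294 / 0.145
omega = 2.0276


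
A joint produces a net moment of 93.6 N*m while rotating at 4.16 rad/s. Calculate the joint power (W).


P = M * omega
P = 93.6 * 4.16
P = 389.3760


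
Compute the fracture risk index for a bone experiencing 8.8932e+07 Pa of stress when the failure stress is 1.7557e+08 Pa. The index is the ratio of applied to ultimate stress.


FRI = applied / ultimate
FRI = 8.8932e+07 / 1.7557e+08
FRI = 0.5065


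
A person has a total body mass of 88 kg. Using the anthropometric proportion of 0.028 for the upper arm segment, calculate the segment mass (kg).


m_segment = body_mass * fraction
m_segment = 88 * 0.028
m_segment = 2.4640


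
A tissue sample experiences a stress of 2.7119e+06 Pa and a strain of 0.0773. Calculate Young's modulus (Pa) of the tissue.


E = stress / strain
E = 2.7119e+06 / 0.0773
E = 3.5083e+07


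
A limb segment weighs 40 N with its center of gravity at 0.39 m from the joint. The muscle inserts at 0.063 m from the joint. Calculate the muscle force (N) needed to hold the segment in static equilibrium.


F_muscle = W * d_load / d_muscle
F_muscle = 40 * 0.39 / 0.063
Numerator = 15.6000
F_muscle = 247.6190


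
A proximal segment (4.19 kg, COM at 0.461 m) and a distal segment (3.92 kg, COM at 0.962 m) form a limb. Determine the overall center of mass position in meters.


COM = (m1*x1 + m2*x2) / (m1 + m2)
COM = (4.19*0.461 + 3.92*0.962) / (4.19 + 3.92)
Numerator = 5.7026
Denominator = 8.1100
COM = 0.7032


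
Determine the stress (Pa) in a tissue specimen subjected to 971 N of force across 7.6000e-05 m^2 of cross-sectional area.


stress = F / A
stress = 971 / 7.6000e-05
stress = 1.2776e+07


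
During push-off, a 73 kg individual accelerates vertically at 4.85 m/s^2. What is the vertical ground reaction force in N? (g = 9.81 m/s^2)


GRF = m * (g + a)
GRF = 73 * (9.81 + 4.85)
GRF = 73 * 14.6600
GRF = 1070.1800


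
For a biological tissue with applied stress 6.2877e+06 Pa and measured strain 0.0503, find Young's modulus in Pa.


E = stress / strain
E = 6.2877e+06 / 0.0503
E = 1.2500e+08


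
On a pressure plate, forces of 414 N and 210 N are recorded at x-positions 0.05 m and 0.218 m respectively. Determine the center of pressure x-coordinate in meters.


COP_x = (F1*x1 + F2*x2) / (F1 + F2)
COP_x = (414*0.05 + 210*0.218) / (414 + 210)
Numerator = 66.4800
Denominator = 624
COP_x = 0.1065


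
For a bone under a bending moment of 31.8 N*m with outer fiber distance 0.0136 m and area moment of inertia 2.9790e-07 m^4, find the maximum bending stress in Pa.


sigma = M * c / I
sigma = 31.8 * 0.0136 / 2.9790e-07
M * c = 0.4325
sigma = 1.4518e+06


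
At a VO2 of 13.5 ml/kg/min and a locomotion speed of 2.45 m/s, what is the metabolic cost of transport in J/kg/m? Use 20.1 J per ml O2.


Power per kg = VO2 * 20.1 / 60
Power per kg = 13.5 * 20.1 / 60 = 4.5225 W/kg
Cost = power_per_kg / speed
Cost = 4.5225 / 2.45
Cost = 1.8459


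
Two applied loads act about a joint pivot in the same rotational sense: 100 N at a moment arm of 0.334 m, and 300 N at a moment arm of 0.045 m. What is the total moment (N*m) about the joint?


M = F1 * d1 + F2 * d2
M = 100 * 0.334 + 300 * 0.045
M = 33.4000 + 13.5000
M = 46.9000


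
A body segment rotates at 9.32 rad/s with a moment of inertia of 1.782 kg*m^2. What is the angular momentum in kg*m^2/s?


L = I * omega
L = 1.782 * 9.32
L = 16.6082


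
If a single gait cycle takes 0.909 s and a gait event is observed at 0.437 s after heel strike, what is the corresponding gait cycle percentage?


pct = (event_time / cycle_time) * 100
pct = (0.437 / 0.909) * 100
ratio = 0.4807
pct = 48.0748


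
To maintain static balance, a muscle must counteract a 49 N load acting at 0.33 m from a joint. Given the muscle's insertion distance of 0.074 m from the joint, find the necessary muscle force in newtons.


F_muscle = W * d_load / d_muscle
F_muscle = 49 * 0.33 / 0.074
Numerator = 16.1700
F_muscle = 218.5135


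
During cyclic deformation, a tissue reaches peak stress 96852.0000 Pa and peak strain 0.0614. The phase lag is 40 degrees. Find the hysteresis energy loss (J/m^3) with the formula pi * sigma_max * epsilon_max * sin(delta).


E_loss = pi * sigma_max * epsilon_max * sin(delta)
delta = 40 deg = 0.6981 rad
sin(delta) = 0.6428
E_loss = pi * 96852.0000 * 0.0614 * 0.6428
E_loss = 12008.6541


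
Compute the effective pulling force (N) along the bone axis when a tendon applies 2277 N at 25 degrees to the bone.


F_eff = F_tendon * cos(theta)
theta = 25 deg = 0.4363 rad
cos(theta) = 0.9063
F_eff = 2277 * 0.9063
F_eff = 2063.6628


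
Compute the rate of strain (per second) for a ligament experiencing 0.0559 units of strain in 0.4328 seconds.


strain_rate = delta_strain / delta_t
strain_rate = 0.0559 / 0.4328
strain_rate = 0.1292


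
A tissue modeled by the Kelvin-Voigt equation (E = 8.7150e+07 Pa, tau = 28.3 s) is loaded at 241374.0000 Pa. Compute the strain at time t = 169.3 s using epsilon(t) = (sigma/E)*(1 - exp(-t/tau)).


epsilon(t) = (sigma/E) * (1 - exp(-t/tau))
sigma/E = 241374.0000 / 8.7150e+07 = 0.0028
exp(-t/tau) = exp(-169.3 / 28.3) = 0.0025
epsilon = 0.0028 * (1 - 0.0025)
epsilon = 0.0028


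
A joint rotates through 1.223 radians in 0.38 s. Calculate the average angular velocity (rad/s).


omega = delta_theta / delta_t
omega = 1.223 / 0.38
omega = 3.2184


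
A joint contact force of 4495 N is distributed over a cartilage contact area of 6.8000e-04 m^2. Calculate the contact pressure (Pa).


P = F / A
P = 4495 / 6.8000e-04
P = 6.6103e+06


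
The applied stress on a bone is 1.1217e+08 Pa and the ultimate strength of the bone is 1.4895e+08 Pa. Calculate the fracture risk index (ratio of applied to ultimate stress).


FRI = applied / ultimate
FRI = 1.1217e+08 / 1.4895e+08
FRI = 0.7531


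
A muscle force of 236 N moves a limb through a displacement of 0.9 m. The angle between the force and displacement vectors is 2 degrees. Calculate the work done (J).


W = F * d * cos(theta)
theta = 2 deg = 0.0349 rad
cos(theta) = 0.9994
W = 236 * 0.9 * 0.9994
W = 212.2706


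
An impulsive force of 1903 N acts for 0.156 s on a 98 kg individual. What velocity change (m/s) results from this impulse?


J = F * dt = 1903 * 0.156 = 296.8680 N*s
delta_v = J / m
delta_v = 296.8680 / 98
delta_v = 3.0293


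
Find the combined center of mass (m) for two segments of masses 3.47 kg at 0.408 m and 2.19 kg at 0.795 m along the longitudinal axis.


COM = (m1*x1 + m2*x2) / (m1 + m2)
COM = (3.47*0.408 + 2.19*0.795) / (3.47 + 2.19)
Numerator = 3.1568
Denominator = 5.6600
COM = 0.5577


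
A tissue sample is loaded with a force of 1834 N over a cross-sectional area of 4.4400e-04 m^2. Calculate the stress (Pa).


stress = F / A
stress = 1834 / 4.4400e-04
stress = 4.1306e+06


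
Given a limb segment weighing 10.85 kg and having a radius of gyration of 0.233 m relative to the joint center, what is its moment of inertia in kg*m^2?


I = m * k^2
I = 10.85 * 0.233^2
k^2 = 0.0543
I = 0.5890


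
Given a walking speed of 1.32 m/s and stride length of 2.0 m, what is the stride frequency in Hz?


f = v / stride_length
f = 1.32 / 2.0
f = 0.6600


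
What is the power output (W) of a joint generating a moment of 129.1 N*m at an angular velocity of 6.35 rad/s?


P = M * omega
P = 129.1 * 6.35
P = 819.7850


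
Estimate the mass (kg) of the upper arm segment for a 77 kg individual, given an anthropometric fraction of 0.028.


m_segment = body_mass * fraction
m_segment = 77 * 0.028
m_segment = 2.1560


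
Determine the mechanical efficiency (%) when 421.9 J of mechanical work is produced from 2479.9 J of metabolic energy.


eta = (W_mech / E_meta) * 100
eta = (421.9 / 2479.9) * 100
ratio = 0.1701
eta = 17.0128


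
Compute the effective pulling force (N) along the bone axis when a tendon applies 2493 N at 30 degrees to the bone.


F_eff = F_tendon * cos(theta)
theta = 30 deg = 0.5236 rad
cos(theta) = 0.8660
F_eff = 2493 * 0.8660
F_eff = 2159.0013


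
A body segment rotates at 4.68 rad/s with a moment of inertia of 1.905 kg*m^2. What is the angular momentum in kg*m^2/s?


L = I * omega
L = 1.905 * 4.68
L = 8.9154


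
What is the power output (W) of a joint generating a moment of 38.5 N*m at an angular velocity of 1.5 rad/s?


P = M * omega
P = 38.5 * 1.5
P = 57.7500


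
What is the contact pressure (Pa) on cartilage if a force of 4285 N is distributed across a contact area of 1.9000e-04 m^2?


P = F / A
P = 4285 / 1.9000e-04
P = 2.2553e+07


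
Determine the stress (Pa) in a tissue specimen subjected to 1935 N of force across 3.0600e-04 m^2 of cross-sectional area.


stress = F / A
stress = 1935 / 3.0600e-04
stress = 6.3235e+06


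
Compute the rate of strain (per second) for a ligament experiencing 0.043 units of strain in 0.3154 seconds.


strain_rate = delta_strain / delta_t
strain_rate = 0.043 / 0.3154
strain_rate = 0.1363


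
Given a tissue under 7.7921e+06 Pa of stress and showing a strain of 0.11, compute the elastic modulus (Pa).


E = stress / strain
E = 7.7921e+06 / 0.11
E = 7.0837e+07


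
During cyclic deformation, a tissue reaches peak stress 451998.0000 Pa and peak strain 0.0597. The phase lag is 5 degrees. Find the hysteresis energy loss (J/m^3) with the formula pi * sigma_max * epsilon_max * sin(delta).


E_loss = pi * sigma_max * epsilon_max * sin(delta)
delta = 5 deg = 0.0873 rad
sin(delta) = 0.0872
E_loss = pi * 451998.0000 * 0.0597 * 0.0872
E_loss = 7388.5076


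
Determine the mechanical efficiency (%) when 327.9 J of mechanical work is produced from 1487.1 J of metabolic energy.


eta = (W_mech / E_meta) * 100
eta = (327.9 / 1487.1) * 100
ratio = 0.2205
eta = 22.0496


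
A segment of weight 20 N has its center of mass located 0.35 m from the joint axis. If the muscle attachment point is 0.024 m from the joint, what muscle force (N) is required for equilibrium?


F_muscle = W * d_load / d_muscle
F_muscle = 20 * 0.35 / 0.024
Numerator = 7.0000
F_muscle = 291.6667


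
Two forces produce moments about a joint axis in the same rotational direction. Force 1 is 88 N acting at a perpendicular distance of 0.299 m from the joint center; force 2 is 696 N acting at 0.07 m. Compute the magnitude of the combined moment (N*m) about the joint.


M = F1 * d1 + F2 * d2
M = 88 * 0.299 + 696 * 0.07
M = 26.3120 + 48.7200
M = 75.0320


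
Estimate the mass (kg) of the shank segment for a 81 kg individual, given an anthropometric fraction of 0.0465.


m_segment = body_mass * fraction
m_segment = 81 * 0.0465
m_segment = 3.7665


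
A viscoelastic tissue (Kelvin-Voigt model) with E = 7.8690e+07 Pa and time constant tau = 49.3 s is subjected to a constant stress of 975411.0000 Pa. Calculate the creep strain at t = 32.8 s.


epsilon(t) = (sigma/E) * (1 - exp(-t/tau))
sigma/E = 975411.0000 / 7.8690e+07 = 0.0124
exp(-t/tau) = exp(-32.8 / 49.3) = 0.5141
epsilon = 0.0124 * (1 - 0.5141)
epsilon = 0.0060


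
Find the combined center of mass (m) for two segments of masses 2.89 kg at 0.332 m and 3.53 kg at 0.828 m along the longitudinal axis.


COM = (m1*x1 + m2*x2) / (m1 + m2)
COM = (2.89*0.332 + 3.53*0.828) / (2.89 + 3.53)
Numerator = 3.8823
Denominator = 6.4200
COM = 0.6047


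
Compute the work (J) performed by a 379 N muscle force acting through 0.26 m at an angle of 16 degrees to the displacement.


W = F * d * cos(theta)
theta = 16 deg = 0.2793 rad
cos(theta) = 0.9613
W = 379 * 0.26 * 0.9613
W = 94.7227


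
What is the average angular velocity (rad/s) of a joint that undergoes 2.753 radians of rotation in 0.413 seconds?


omega = delta_theta / delta_t
omega = 2.753 / 0.413
omega = 6.6659


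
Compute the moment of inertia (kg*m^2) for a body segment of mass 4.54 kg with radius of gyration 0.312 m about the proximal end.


I = m * k^2
I = 4.54 * 0.312^2
k^2 = 0.0973
I = 0.4419


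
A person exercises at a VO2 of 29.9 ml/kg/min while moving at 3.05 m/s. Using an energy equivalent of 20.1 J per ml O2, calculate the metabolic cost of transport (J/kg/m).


Power per kg = VO2 * 20.1 / 60
Power per kg = 29.9 * 20.1 / 60 = 10.0165 W/kg
Cost = power_per_kg / speed
Cost = 10.0165 / 3.05
Cost = 3.2841


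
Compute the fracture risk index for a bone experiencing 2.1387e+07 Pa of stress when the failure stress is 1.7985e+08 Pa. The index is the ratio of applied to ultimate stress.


FRI = applied / ultimate
FRI = 2.1387e+07 / 1.7985e+08
FRI = 0.1189


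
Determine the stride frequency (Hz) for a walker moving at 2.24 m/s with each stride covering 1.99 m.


f = v / stride_length
f = 2.24 / 1.99
f = 1.1256


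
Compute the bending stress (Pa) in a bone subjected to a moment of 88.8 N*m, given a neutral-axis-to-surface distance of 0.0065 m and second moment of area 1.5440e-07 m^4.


sigma = M * c / I
sigma = 88.8 * 0.0065 / 1.5440e-07
M * c = 0.5772
sigma = 3.7383e+06


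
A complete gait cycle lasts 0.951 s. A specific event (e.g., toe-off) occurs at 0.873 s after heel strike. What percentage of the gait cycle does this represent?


pct = (event_time / cycle_time) * 100
pct = (0.873 / 0.951) * 100
ratio = 0.9180
pct = 91.7981


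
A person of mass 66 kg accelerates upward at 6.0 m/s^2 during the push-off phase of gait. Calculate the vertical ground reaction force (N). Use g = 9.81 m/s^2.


GRF = m * (g + a)
GRF = 66 * (9.81 + 6.0)
GRF = 66 * 15.8100
GRF = 1043.4600


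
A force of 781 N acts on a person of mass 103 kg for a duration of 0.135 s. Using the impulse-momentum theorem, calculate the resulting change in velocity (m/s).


J = F * dt = 781 * 0.135 = 105.4350 N*s
delta_v = J / m
delta_v = 105.4350 / 103
delta_v = 1.0236


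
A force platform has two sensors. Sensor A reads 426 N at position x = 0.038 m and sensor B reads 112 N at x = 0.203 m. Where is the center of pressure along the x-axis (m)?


COP_x = (F1*x1 + F2*x2) / (F1 + F2)
COP_x = (426*0.038 + 112*0.203) / (426 + 112)
Numerator = 38.9240
Denominator = 538
COP_x = 0.0723


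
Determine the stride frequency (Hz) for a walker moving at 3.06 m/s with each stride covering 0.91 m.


f = v / stride_length
f = 3.06 / 0.91
f = 3.3626


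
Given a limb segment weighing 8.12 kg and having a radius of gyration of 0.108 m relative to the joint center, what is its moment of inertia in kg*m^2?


I = m * k^2
I = 8.12 * 0.108^2
k^2 = 0.0117
I = 0.0947


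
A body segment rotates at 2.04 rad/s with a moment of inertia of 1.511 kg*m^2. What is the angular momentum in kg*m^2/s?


L = I * omega
L = 1.511 * 2.04
L = 3.0824


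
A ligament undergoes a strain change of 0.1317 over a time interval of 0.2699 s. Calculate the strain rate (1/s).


strain_rate = delta_strain / delta_t
strain_rate = 0.1317 / 0.2699
strain_rate = 0.4880


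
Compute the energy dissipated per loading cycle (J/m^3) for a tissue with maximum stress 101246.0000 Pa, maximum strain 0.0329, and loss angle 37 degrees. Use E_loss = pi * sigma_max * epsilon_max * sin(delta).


E_loss = pi * sigma_max * epsilon_max * sin(delta)
delta = 37 deg = 0.6458 rad
sin(delta) = 0.6018
E_loss = pi * 101246.0000 * 0.0329 * 0.6018
E_loss = 6297.7682


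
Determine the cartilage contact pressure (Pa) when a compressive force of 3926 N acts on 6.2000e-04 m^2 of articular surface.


P = F / A
P = 3926 / 6.2000e-04
P = 6.3323e+06


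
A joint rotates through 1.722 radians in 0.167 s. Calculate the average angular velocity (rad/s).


omega = delta_theta / delta_t
omega = 1.722 / 0.167
omega = 10.3114


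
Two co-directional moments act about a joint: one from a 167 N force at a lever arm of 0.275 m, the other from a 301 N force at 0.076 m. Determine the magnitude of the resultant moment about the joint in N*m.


M = F1 * d1 + F2 * d2
M = 167 * 0.275 + 301 * 0.076
M = 45.9250 + 22.8760
M = 68.8010


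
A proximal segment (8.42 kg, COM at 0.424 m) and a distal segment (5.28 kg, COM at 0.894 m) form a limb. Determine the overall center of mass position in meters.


COM = (m1*x1 + m2*x2) / (m1 + m2)
COM = (8.42*0.424 + 5.28*0.894) / (8.42 + 5.28)
Numerator = 8.2904
Denominator = 13.7000
COM = 0.6051


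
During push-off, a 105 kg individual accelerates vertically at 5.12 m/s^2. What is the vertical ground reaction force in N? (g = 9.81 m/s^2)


GRF = m * (g + a)
GRF = 105 * (9.81 + 5.12)
GRF = 105 * 14.9300
GRF = 1567.6500


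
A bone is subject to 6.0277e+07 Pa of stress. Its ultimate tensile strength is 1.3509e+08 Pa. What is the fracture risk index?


FRI = applied / ultimate
FRI = 6.0277e+07 / 1.3509e+08
FRI = 0.4462


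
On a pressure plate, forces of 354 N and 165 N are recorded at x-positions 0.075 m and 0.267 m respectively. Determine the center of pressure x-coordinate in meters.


COP_x = (F1*x1 + F2*x2) / (F1 + F2)
COP_x = (354*0.075 + 165*0.267) / (354 + 165)
Numerator = 70.6050
Denominator = 519
COP_x = 0.1360


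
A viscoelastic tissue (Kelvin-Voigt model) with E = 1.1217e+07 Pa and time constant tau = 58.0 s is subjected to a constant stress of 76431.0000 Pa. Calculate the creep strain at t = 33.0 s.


epsilon(t) = (sigma/E) * (1 - exp(-t/tau))
sigma/E = 76431.0000 / 1.1217e+07 = 0.0068
exp(-t/tau) = exp(-33.0 / 58.0) = 0.5661
epsilon = 0.0068 * (1 - 0.5661)
epsilon = 0.0030


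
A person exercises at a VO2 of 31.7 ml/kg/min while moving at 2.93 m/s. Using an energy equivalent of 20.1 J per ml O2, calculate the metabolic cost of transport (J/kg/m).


Power per kg = VO2 * 20.1 / 60
Power per kg = 31.7 * 20.1 / 60 = 10.6195 W/kg
Cost = power_per_kg / speed
Cost = 10.6195 / 2.93
Cost = 3.6244


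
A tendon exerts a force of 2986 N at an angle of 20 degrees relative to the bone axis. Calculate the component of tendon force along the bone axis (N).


F_eff = F_tendon * cos(theta)
theta = 20 deg = 0.3491 rad
cos(theta) = 0.9397
F_eff = 2986 * 0.9397
F_eff = 2805.9222


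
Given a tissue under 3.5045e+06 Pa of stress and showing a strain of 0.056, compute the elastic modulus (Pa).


E = stress / strain
E = 3.5045e+06 / 0.056
E = 6.2580e+07


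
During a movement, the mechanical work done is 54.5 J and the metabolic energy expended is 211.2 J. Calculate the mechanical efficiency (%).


eta = (W_mech / E_meta) * 100
eta = (54.5 / 211.2) * 100
ratio = 0.2580
eta = 25.8049


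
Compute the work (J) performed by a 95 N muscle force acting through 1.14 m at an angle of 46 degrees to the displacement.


W = F * d * cos(theta)
theta = 46 deg = 0.8029 rad
cos(theta) = 0.6947
W = 95 * 1.14 * 0.6947
W = 75.2315


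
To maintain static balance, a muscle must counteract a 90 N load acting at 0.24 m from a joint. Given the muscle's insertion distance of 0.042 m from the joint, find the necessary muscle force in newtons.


F_muscle = W * d_load / d_muscle
F_muscle = 90 * 0.24 / 0.042
Numerator = 21.6000
F_muscle = 514.2857


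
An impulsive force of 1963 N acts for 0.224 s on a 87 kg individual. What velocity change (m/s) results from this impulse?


J = F * dt = 1963 * 0.224 = 439.7120 N*s
delta_v = J / m
delta_v = 439.7120 / 87
delta_v = 5.0542


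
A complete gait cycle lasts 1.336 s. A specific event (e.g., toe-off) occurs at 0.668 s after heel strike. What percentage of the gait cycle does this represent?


pct = (event_time / cycle_time) * 100
pct = (0.668 / 1.336) * 100
ratio = 0.5000
pct = 50.0000


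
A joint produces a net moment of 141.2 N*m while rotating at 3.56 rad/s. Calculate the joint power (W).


P = M * omega
P = 141.2 * 3.56
P = 502.6720


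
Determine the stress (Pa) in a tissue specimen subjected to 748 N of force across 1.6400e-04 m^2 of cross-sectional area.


stress = F / A
stress = 748 / 1.6400e-04
stress = 4.5610e+06


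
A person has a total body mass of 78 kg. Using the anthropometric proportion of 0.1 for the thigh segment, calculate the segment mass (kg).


m_segment = body_mass * fraction
m_segment = 78 * 0.1
m_segment = 7.8000


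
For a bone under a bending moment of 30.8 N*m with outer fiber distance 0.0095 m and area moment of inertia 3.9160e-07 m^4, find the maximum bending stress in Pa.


sigma = M * c / I
sigma = 30.8 * 0.0095 / 3.9160e-07
M * c = 0.2926
sigma = 747191.0112


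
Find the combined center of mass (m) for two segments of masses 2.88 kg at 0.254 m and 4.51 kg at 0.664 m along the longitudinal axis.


COM = (m1*x1 + m2*x2) / (m1 + m2)
COM = (2.88*0.254 + 4.51*0.664) / (2.88 + 4.51)
Numerator = 3.7262
Denominator = 7.3900
COM = 0.5042


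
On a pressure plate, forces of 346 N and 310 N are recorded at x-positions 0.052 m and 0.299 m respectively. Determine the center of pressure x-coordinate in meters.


COP_x = (F1*x1 + F2*x2) / (F1 + F2)
COP_x = (346*0.052 + 310*0.299) / (346 + 310)
Numerator = 110.6820
Denominator = 656
COP_x = 0.1687


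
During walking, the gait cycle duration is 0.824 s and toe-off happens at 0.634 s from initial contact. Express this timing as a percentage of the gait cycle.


pct = (event_time / cycle_time) * 100
pct = (0.634 / 0.824) * 100
ratio = 0.7694
pct = 76.9417


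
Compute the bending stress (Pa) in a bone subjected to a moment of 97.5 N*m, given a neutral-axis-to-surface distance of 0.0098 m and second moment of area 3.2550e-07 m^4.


sigma = M * c / I
sigma = 97.5 * 0.0098 / 3.2550e-07
M * c = 0.9555
sigma = 2.9355e+06


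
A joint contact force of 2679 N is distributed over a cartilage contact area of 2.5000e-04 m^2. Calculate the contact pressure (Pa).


P = F / A
P = 2679 / 2.5000e-04
P = 1.0716e+07


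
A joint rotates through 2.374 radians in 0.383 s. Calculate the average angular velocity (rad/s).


omega = delta_theta / delta_t
omega = 2.374 / 0.383
omega = 6.1984


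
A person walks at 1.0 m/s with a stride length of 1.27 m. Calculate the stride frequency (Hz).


f = v / stride_length
f = 1.0 / 1.27
f = 0.7874


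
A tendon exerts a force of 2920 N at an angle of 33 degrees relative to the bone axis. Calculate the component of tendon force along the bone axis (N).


F_eff = F_tendon * cos(theta)
theta = 33 deg = 0.5760 rad
cos(theta) = 0.8387
F_eff = 2920 * 0.8387
F_eff = 2448.9181


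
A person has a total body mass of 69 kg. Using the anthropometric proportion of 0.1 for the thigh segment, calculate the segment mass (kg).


m_segment = body_mass * fraction
m_segment = 69 * 0.1
m_segment = 6.9000


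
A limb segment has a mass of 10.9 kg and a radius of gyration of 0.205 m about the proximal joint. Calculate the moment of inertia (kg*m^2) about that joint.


I = m * k^2
I = 10.9 * 0.205^2
k^2 = 0.0420
I = 0.4581


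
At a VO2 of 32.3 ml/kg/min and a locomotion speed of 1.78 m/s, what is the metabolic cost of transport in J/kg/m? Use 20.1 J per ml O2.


Power per kg = VO2 * 20.1 / 60
Power per kg = 32.3 * 20.1 / 60 = 10.8205 W/kg
Cost = power_per_kg / speed
Cost = 10.8205 / 1.78
Cost = 6.0789


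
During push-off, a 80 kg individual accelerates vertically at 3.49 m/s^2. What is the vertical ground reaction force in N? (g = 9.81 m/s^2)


GRF = m * (g + a)
GRF = 80 * (9.81 + 3.49)
GRF = 80 * 13.3000
GRF = 1064.0000


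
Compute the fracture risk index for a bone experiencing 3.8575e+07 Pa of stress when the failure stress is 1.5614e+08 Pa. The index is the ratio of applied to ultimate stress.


FRI = applied / ultimate
FRI = 3.8575e+07 / 1.5614e+08
FRI = 0.2471


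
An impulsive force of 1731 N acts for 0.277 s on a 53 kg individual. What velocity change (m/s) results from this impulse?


J = F * dt = 1731 * 0.277 = 479.4870 N*s
delta_v = J / m
delta_v = 479.4870 / 53
delta_v = 9.0469


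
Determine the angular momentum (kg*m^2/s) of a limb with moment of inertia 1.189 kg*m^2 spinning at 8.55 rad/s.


L = I * omega
L = 1.189 * 8.55
L = 10.1660


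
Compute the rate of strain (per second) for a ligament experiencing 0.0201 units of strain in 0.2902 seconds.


strain_rate = delta_strain / delta_t
strain_rate = 0.0201 / 0.2902
strain_rate = 0.0693


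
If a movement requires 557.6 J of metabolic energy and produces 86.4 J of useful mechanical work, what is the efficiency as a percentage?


eta = (W_mech / E_meta) * 100
eta = (86.4 / 557.6) * 100
ratio = 0.1549
eta = 15.4950


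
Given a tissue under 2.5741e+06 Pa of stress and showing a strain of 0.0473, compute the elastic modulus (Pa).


E = stress / strain
E = 2.5741e+06 / 0.0473
E = 5.4421e+07


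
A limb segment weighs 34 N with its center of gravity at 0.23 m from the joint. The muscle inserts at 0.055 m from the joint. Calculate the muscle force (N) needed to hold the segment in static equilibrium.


F_muscle = W * d_load / d_muscle
F_muscle = 34 * 0.23 / 0.055
Numerator = 7.8200
F_muscle = 142.1818


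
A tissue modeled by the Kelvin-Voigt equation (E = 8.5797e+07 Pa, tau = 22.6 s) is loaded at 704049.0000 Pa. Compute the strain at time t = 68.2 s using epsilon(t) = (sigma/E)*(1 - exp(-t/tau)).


epsilon(t) = (sigma/E) * (1 - exp(-t/tau))
sigma/E = 704049.0000 / 8.5797e+07 = 0.0082
exp(-t/tau) = exp(-68.2 / 22.6) = 0.0489
epsilon = 0.0082 * (1 - 0.0489)
epsilon = 0.0078


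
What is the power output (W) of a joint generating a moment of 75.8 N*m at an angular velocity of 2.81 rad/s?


P = M * omega
P = 75.8 * 2.81
P = 212.9980


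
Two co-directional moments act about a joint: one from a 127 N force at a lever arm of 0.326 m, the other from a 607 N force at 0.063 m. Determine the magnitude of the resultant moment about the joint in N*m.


M = F1 * d1 + F2 * d2
M = 127 * 0.326 + 607 * 0.063
M = 41.4020 + 38.2410
M = 79.6430


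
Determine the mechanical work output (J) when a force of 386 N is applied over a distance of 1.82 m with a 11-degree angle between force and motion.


W = F * d * cos(theta)
theta = 11 deg = 0.1920 rad
cos(theta) = 0.9816
W = 386 * 1.82 * 0.9816
W = 689.6127


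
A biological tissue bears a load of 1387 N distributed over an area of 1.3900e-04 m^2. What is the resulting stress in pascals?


stress = F / A
stress = 1387 / 1.3900e-04
stress = 9.9784e+06


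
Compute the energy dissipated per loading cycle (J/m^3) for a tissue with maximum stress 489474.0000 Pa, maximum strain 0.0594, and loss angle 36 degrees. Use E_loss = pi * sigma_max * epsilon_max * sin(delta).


E_loss = pi * sigma_max * epsilon_max * sin(delta)
delta = 36 deg = 0.6283 rad
sin(delta) = 0.5878
E_loss = pi * 489474.0000 * 0.0594 * 0.5878
E_loss = 53688.9154


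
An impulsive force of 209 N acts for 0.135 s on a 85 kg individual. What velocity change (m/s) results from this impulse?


J = F * dt = 209 * 0.135 = 28.2150 N*s
delta_v = J / m
delta_v = 28.2150 / 85
delta_v = 0.3319


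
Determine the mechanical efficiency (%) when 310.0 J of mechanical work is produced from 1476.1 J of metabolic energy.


eta = (W_mech / E_meta) * 100
eta = (310.0 / 1476.1) * 100
ratio = 0.2100
eta = 21.0013


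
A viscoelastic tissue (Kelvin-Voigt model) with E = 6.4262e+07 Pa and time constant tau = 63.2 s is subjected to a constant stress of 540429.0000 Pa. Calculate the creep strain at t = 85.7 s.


epsilon(t) = (sigma/E) * (1 - exp(-t/tau))
sigma/E = 540429.0000 / 6.4262e+07 = 0.0084
exp(-t/tau) = exp(-85.7 / 63.2) = 0.2577
epsilon = 0.0084 * (1 - 0.2577)
epsilon = 0.0062


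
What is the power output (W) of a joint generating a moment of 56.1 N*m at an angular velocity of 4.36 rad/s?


P = M * omega
P = 56.1 * 4.36
P = 244.5960


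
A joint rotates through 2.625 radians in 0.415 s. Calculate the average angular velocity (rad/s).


omega = delta_theta / delta_t
omega = 2.625 / 0.415
omega = 6.3253


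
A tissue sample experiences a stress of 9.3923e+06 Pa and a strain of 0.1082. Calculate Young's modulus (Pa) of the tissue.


E = stress / strain
E = 9.3923e+06 / 0.1082
E = 8.6805e+07


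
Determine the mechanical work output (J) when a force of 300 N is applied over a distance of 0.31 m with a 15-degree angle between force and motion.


W = F * d * cos(theta)
theta = 15 deg = 0.2618 rad
cos(theta) = 0.9659
W = 300 * 0.31 * 0.9659
W = 89.8311


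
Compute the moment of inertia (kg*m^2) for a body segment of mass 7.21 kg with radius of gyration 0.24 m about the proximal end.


I = m * k^2
I = 7.21 * 0.24^2
k^2 = 0.0576
I = 0.4153


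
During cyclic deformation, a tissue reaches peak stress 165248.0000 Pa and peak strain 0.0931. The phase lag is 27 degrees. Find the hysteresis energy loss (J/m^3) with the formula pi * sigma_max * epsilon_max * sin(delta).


E_loss = pi * sigma_max * epsilon_max * sin(delta)
delta = 27 deg = 0.4712 rad
sin(delta) = 0.4540
E_loss = pi * 165248.0000 * 0.0931 * 0.4540
E_loss = 21942.3193


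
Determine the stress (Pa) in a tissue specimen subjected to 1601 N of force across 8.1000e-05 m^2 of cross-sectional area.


stress = F / A
stress = 1601 / 8.1000e-05
stress = 1.9765e+07


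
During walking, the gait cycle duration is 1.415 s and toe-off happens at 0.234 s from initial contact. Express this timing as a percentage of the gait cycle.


pct = (event_time / cycle_time) * 100
pct = (0.234 / 1.415) * 100
ratio = 0.1654
pct = 16.5371


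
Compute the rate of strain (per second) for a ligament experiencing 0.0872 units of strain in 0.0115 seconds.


strain_rate = delta_strain / delta_t
strain_rate = 0.0872 / 0.0115
strain_rate = 7.5826


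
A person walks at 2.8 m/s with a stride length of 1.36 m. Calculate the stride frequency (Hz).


f = v / stride_length
f = 2.8 / 1.36
f = 2.0588


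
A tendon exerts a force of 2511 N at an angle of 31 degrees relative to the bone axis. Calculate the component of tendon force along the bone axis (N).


F_eff = F_tendon * cos(theta)
theta = 31 deg = 0.5411 rad
cos(theta) = 0.8572
F_eff = 2511 * 0.8572
F_eff = 2152.3471


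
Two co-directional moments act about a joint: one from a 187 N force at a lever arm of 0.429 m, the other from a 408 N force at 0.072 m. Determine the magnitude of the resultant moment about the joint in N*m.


M = F1 * d1 + F2 * d2
M = 187 * 0.429 + 408 * 0.072
M = 80.2230 + 29.3760
M = 109.5990


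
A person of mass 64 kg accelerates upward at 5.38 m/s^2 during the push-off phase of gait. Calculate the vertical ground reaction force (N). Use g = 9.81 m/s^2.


GRF = m * (g + a)
GRF = 64 * (9.81 + 5.38)
GRF = 64 * 15.1900
GRF = 972.1600


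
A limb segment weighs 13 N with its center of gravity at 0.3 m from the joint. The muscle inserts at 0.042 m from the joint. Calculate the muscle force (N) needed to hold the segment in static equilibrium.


F_muscle = W * d_load / d_muscle
F_muscle = 13 * 0.3 / 0.042
Numerator = 3.9000
F_muscle = 92.8571


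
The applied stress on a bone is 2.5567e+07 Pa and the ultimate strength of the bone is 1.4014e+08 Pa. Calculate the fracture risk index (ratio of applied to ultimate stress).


FRI = applied / ultimate
FRI = 2.5567e+07 / 1.4014e+08
FRI = 0.1824


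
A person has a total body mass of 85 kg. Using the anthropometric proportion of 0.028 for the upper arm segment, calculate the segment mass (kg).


m_segment = body_mass * fraction
m_segment = 85 * 0.028
m_segment = 2.3800


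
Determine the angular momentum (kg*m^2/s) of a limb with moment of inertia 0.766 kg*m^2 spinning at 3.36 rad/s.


L = I * omega
L = 0.766 * 3.36
L = 2.5738


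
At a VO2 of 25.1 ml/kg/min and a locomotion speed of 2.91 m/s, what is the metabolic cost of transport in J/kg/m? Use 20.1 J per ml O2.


Power per kg = VO2 * 20.1 / 60
Power per kg = 25.1 * 20.1 / 60 = 8.4085 W/kg
Cost = power_per_kg / speed
Cost = 8.4085 / 2.91
Cost = 2.8895


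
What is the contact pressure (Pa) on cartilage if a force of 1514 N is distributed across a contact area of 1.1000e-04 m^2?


P = F / A
P = 1514 / 1.1000e-04
P = 1.3764e+07


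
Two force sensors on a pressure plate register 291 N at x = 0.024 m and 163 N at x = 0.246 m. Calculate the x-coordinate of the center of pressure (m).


COP_x = (F1*x1 + F2*x2) / (F1 + F2)
COP_x = (291*0.024 + 163*0.246) / (291 + 163)
Numerator = 47.0820
Denominator = 454
COP_x = 0.1037


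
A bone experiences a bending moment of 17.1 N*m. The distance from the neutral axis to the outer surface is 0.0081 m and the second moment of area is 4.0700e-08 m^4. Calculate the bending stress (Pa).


sigma = M * c / I
sigma = 17.1 * 0.0081 / 4.0700e-08
M * c = 0.1385
sigma = 3.4032e+06


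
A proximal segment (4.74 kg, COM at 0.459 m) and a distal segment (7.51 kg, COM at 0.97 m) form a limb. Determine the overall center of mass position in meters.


COM = (m1*x1 + m2*x2) / (m1 + m2)
COM = (4.74*0.459 + 7.51*0.97) / (4.74 + 7.51)
Numerator = 9.4604
Denominator = 12.2500
COM = 0.7723


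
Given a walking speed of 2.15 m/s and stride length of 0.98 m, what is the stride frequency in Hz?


f = v / stride_length
f = 2.15 / 0.98
f = 2.1939


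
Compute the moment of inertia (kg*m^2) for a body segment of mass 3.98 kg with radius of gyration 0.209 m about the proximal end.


I = m * k^2
I = 3.98 * 0.209^2
k^2 = 0.0437
I = 0.1739


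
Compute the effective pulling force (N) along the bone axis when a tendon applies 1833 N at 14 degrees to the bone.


F_eff = F_tendon * cos(theta)
theta = 14 deg = 0.2443 rad
cos(theta) = 0.9703
F_eff = 1833 * 0.9703
F_eff = 1778.5521
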